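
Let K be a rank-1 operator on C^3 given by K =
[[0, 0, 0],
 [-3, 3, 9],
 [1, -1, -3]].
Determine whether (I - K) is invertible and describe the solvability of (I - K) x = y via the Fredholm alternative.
(I - K) is invertible (det(I - K) = 1 ≠ 0), so for every y in C^3 the equation (I - K) x = y has a unique solution.

K has rank 1, so it is an outer product K = u v^T: every row of K is a multiple of one row vector. Reading off the entries, u = (0, -3, 1) and v = (1, -1, -3) (row i of K equals u_i·v^T). A rank-one matrix u v^T satisfies K u = u (v·u) and kills the (2)-dimensional subspace v^⊥, so its characteristic polynomial is lambda^2 (lambda - v·u) with v·u = tr K = 0. Hence the eigenvalues of I - K are 1 (multiplicity 2) and 1 - (0) = 1, so det(I - K) = 1. (Direct check: I - K =
[[1, 0, 0],
 [3, -2, -9],
 [-1, 1, 4]]
has determinant 1.) The finite-dimensional Fredholm alternative says: either (I - K) is invertible, or ker(I - K) ≠ {0} and then range(I - K) = ker((I - K)^*)^⊥, with dim ker(I - K) = dim ker((I - K)^*). Since det(I - K) ≠ 0, 1 is not an eigenvalue of K and ker(I - K) = {0}, so we are in the first case: for every y there is a unique x = (I - K)^(-1) y. Explicitly, by the Sherman–Morrison formula, (I - u v^T)^(-1) = I + u v^T/(1 - v·u), i.e. (I - K)^(-1) = I + K.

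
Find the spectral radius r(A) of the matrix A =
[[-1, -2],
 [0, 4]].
r(A) = 4

The eigenvalues of A are the roots of its characteristic polynomial. With M = A (coefficients from the trace and determinant):
  p(λ) = det(λ I - M) = λ^2 - 3λ - 4.
For λ^2 - 3λ - 4 the discriminant is 25. It is a perfect square (5^2), so the roots are rational: λ = (3 ± 5)/2 = 4, -1.
Thus the eigenvalues (to 4 decimals) are 4 (modulus 4); -1 (modulus 1). The spectral radius is the largest modulus: r(A) = 4. (Cross-check: r(A) ≤ ||A||_2 ≈ 4.4954; equality holds whenever A is normal, though it can also hold for some non-normal A.)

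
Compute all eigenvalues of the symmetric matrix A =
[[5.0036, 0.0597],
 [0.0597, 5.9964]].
sigma(A) ≈ {5, 6}

A is real symmetric, so its spectrum consists of real eigenvalues. Expanding the characteristic polynomial of the displayed matrix gives
  det(λ I - A) = p(λ) = λ^2 + (-11)λ + (30).
Solving p(λ) = 0 yields eigenvalues ≈ 5, 6. (A is shown rounded to 4 decimals, so these recover the underlying integer eigenvalues to within that precision.)
Verification: the trace of A = 11 equals the sum of eigenvalues 11, and det(A) ≈ 30.0000 matches the eigenvalue product 30.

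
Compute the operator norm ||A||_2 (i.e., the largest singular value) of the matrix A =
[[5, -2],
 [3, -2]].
||A||_2 = sqrt((42 + sqrt(1700))/2) ≈ 6.451 (= sqrt(largest eigenvalue of A^T A))

||A||_2 = sigma_max(A) = sqrt(lambda_max(A^T A)). Form the symmetric matrix M = A^T A =
[[34, -16],
 [-16, 8]].
Its characteristic polynomial (trace, determinant of M give the coefficients) is
  p(λ) = det(λ I - M) = λ^2 - 42λ + 16.
For λ^2 - 42λ + 16 the discriminant is 1700. It is nonnegative but not a perfect square, so the roots are real and irrational: λ = (42 ± sqrt(1700))/2 ≈ 41.6155, 0.3845.
So the eigenvalues of A^T A are ≈ 0.3845, 41.6155 (all ≥ 0, as they must be for A^T A). The largest is λ_max = (42 + sqrt(1700))/2 ≈ 41.6155, hence ||A||_2 = sqrt(λ_max) = sqrt((42 + sqrt(1700))/2) ≈ 6.451.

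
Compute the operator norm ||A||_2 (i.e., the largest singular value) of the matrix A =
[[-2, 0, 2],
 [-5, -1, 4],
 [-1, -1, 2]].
||A||_2 ≈ 7.385 (= sqrt(largest eigenvalue of A^T A))

||A||_2 = sigma_max(A) = sqrt(lambda_max(A^T A)). Form the symmetric matrix M = A^T A =
[[30, 6, -26],
 [6, 2, -6],
 [-26, -6, 24]].
Its characteristic polynomial (trace, sum of principal 2x2 minors, determinant of M give the coefficients) is
  p(λ) = det(λ I - M) = λ^3 - 56λ^2 + 80λ - 16.
No integer candidate from the rational root theorem (±divisors of 16) is a root, so the roots are irrational. The cubic discriminant is Δ = 8066304 > 0, so there are three distinct real roots. p(0) = -16 and p(1) = 9 have opposite signs, so a root lies in (0, 1); Newton's method refines it to λ ≈ 0.2402. p(1) = 9 and p(2) = -72 have opposite signs, so a root lies in (1, 2); Newton's method refines it to λ ≈ 1.2213. p(54) = -1528 and p(55) = 1359 have opposite signs, so a root lies in (54, 55); Newton's method refines it to λ ≈ 54.5385. Check (Vieta): the three roots sum to 56, matching tr M = 56.
So the eigenvalues of A^T A are ≈ 0.2402, 1.2213, 54.5385 (all ≥ 0, as they must be for A^T A). The largest is λ_max ≈ 54.5385, hence ||A||_2 = sqrt(λ_max) ≈ 7.385.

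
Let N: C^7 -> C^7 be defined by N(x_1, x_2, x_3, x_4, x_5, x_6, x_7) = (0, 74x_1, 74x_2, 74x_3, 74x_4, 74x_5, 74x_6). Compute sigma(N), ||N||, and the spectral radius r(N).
sigma(N) = {0}; ||N|| = 74; r(N) = 0. (N is nilpotent with N^7 = 0.)

On C^7, N is a strictly lower-triangular matrix with 74 on the subdiagonal and zeros elsewhere, so its characteristic polynomial is lambda^7 and every eigenvalue is 0: sigma(N) = {0}. For the operator norm, N e_i = 74e_{i+1} for i = 1, ..., 6 and N e_7 = 0, so the singular values of N are 74 (with multiplicity 6) and 0; hence ||N|| = 74. The spectral radius r(N) = max|lambda| = 0. Note ||N|| > r(N) — characteristic of non-normal nilpotent operators. Indeed N^7 = 0.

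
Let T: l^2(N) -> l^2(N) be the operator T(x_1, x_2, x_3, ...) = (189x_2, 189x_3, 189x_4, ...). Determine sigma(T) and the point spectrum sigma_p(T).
sigma(T) = closed disk {z in C : |z| ≤ 189}; sigma_p(T) = open disk {z in C : |z| < 189}

Note T = 189·V where V is the unit left shift (V x)_k = x_{k+1}; so sigma(T) = 189·sigma(V) and ||T|| = 189||V||. ||T x||^2 = 35721sum_{k≥2} |x_k|^2 ≤ 35721||x||^2, with equality on {x : x_1 = 0}, so ||T|| = 189. For any lambda with |lambda| < 189, set r = lambda/189 (|r| < 1); the vector x = (1, r, r^2, ...) is in l^2 and satisfies T x = 189(r, r^2, ...) = lambda x, so lambda is an eigenvalue. On the boundary |lambda| = 189 the geometric series diverges, so no l^2 eigenvector exists, but these lambda lie in the approximate point spectrum. Hence sigma(T) is the closed disk of radius 189 and sigma_p(T) is the open disk.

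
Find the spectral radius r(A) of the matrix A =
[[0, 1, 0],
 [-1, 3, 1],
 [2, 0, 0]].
r(A) ≈ 2.8933

The eigenvalues of A are the roots of its characteristic polynomial. With M = A (coefficients from the trace, the sum of principal 2x2 minors, and det A):
  p(λ) = det(λ I - M) = λ^3 - 3λ^2 + λ - 2.
No integer candidate from the rational root theorem (±divisors of 2) is a root, so the roots are irrational. The cubic discriminant is Δ = -211 < 0, so there is one real root and a complex-conjugate pair. p(2) = -4 and p(3) = 1 have opposite signs, so a root lies in (2, 3); Newton's method refines it to λ ≈ 2.8933. Dividing out (λ - (2.8933)) leaves approximately λ^2 - 0.1067λ + 0.6913. For λ^2 - 0.1067λ + 0.6913 the discriminant is -2.7536. It is negative, so the remaining roots are the complex-conjugate pair λ ≈ 0.0534 ± 0.8297i. Their product equals the constant term, so |λ|^2 ≈ 0.6913 and |λ| ≈ 0.8314.
Thus the eigenvalues (to 4 decimals) are 2.8933 (modulus 2.8933); 0.0534 ± 0.8297i (modulus 0.8314). The spectral radius is the largest modulus: r(A) ≈ 2.8933. (Cross-check: r(A) ≤ ||A||_2 ≈ 3.5044; equality holds whenever A is normal, though it can also hold for some non-normal A.)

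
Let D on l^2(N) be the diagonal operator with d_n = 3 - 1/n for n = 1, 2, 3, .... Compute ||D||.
||D|| = 3

For a diagonal operator on l^2 with entries d_n, ||D|| = sup_n |d_n|. Here d_1 = 2, d_2 = 5/2, ..., and d_n = 3 - 1/n increases monotonically toward 3. All terms lie in [2, 3), so |d_n| = d_n and the supremum is the limit 3, which is not attained by any individual d_n. Hence ||D|| = 3.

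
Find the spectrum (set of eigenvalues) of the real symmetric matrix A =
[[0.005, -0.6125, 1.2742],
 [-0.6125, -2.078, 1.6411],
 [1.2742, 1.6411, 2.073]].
sigma(A) ≈ {-3, 0, 3}

A is real symmetric, so its spectrum consists of real eigenvalues. Expanding the characteristic polynomial of the displayed matrix gives
  det(λ I - A) = p(λ) = λ^3 + (0)λ^2 + (-9)λ + (0).
Solving p(λ) = 0 yields eigenvalues ≈ -3, 0, 3. (A is shown rounded to 4 decimals, so these recover the underlying integer eigenvalues to within that precision.)
Verification: the trace of A = 0 equals the sum of eigenvalues 0, and det(A) ≈ -0.0005 matches the eigenvalue product 0.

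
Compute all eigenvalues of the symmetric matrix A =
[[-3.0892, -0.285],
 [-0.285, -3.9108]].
sigma(A) ≈ {-4, -3}

A is real symmetric, so its spectrum consists of real eigenvalues. Expanding the characteristic polynomial of the displayed matrix gives
  det(λ I - A) = p(λ) = λ^2 + (7)λ + (12).
Solving p(λ) = 0 yields eigenvalues ≈ -4, -3. (A is shown rounded to 4 decimals, so these recover the underlying integer eigenvalues to within that precision.)
Verification: the trace of A = -7 equals the sum of eigenvalues -7, and det(A) ≈ 12.0000 matches the eigenvalue product 12.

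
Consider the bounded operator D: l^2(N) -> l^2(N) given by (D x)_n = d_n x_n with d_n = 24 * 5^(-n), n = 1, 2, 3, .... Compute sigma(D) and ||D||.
sigma(D) = {24 * 5^(-n) : n ≥ 1} ∪ {0}; ||D|| = 24/5

A bounded diagonal operator on l^2 with diagonal entries d_n has spectrum equal to the closure of {d_n : n ≥ 1}: every d_n is an eigenvalue (with eigenvector e_n), so {d_n} ⊂ sigma(D); the spectrum is closed, so its closure is too; and for lambda not in the closure, (D - lambda I) has bounded inverse (the diagonal entries 1/(d_n - lambda) are bounded). For our sequence d_n = 24 * 5^(-n), n = 1, 2, 3, ...:
  - {d_n} = {24 * 5^(-n) : n ≥ 1}; the only limit point is 0
  - closure = {24 * 5^(-n) : n ≥ 1} ∪ {0}
For the norm: a diagonal operator has ||D|| = sup_n |d_n|. Here d_n = 24 * 5^(-n) is positive and decreasing, so sup_n |d_n| = d_1 = 24/5. So ||D|| = 24/5.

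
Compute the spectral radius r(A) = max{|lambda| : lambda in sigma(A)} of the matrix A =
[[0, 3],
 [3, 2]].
r(A) = (2 + sqrt(40))/2 ≈ 4.1623

The eigenvalues of A are the roots of its characteristic polynomial. With M = A (coefficients from the trace and determinant):
  p(λ) = det(λ I - M) = λ^2 - 2λ - 9.
For λ^2 - 2λ - 9 the discriminant is 40. It is nonnegative but not a perfect square, so the roots are real and irrational: λ = (2 ± sqrt(40))/2 ≈ 4.1623, -2.1623.
Thus the eigenvalues (to 4 decimals) are 4.1623 (modulus 4.1623); -2.1623 (modulus 2.1623). The spectral radius is the largest modulus: r(A) = (2 + sqrt(40))/2 ≈ 4.1623. (Cross-check: r(A) ≤ ||A||_2 ≈ 4.1623; equality holds whenever A is normal, though it can also hold for some non-normal A.)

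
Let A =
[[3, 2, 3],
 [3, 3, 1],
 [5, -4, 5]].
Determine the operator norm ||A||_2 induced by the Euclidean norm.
||A||_2 ≈ 8.8711 (= sqrt(largest eigenvalue of A^T A))

||A||_2 = sigma_max(A) = sqrt(lambda_max(A^T A)). Form the symmetric matrix M = A^T A =
[[43, -5, 37],
 [-5, 29, -11],
 [37, -11, 35]].
Its characteristic polynomial (trace, sum of principal 2x2 minors, determinant of M give the coefficients) is
  p(λ) = det(λ I - M) = λ^3 - 107λ^2 + 2252λ - 1936.
No integer candidate from the rational root theorem (±divisors of 1936) is a root, so the roots are irrational. The cubic discriminant is Δ = 11188723152 > 0, so there are three distinct real roots. p(0) = -1936 and p(1) = 210 have opposite signs, so a root lies in (0, 1); Newton's method refines it to λ ≈ 0.8976. p(27) = 548 and p(28) = -816 have opposite signs, so a root lies in (27, 28); Newton's method refines it to λ ≈ 27.4061. p(78) = -2716 and p(79) = 1224 have opposite signs, so a root lies in (78, 79); Newton's method refines it to λ ≈ 78.6962. Check (Vieta): the three roots sum to 107, matching tr M = 107.
So the eigenvalues of A^T A are ≈ 0.8976, 27.4061, 78.6962 (all ≥ 0, as they must be for A^T A). The largest is λ_max ≈ 78.6962, hence ||A||_2 = sqrt(λ_max) ≈ 8.8711.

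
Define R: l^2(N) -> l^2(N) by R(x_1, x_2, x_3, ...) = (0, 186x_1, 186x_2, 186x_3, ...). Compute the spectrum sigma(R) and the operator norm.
sigma(R) = closed disk {z in C : |z| ≤ 186}; ||R|| = 186

Note R = 186·U where U is the unit right shift (U x)_k = x_{k-1} (with x_0 := 0); so ||R|| = 186||U|| and sigma(R) = 186·sigma(U). ||R x||^2 = sum_{k≥1} |186x_k|^2 = 34596||x||^2, so ||R|| = 186 and sigma(R) ⊂ {|z| ≤ 186}. For any |lambda| < 186, the equation (R - lambda I) x = 0 forces x_1 = 0, then 186x_k = lambda x_{k+1} ⇒ x = 0, so R has no eigenvalues. But (R - lambda I) is not surjective for |lambda| < 186: solving (R - lambda I) x = e_1 would require x_n proportional to (lambda/186)^(-n), which is not in l^2. So every |lambda| < 186 lies in the residual spectrum. The boundary |lambda| = 186 is in the approximate point spectrum (the spectrum is closed). Hence sigma(R) is the closed disk of radius 186.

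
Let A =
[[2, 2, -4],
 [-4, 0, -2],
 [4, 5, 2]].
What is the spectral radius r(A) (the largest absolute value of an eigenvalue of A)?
r(A) ≈ 5.8964

The eigenvalues of A are the roots of its characteristic polynomial. With M = A (coefficients from the trace, the sum of principal 2x2 minors, and det A):
  p(λ) = det(λ I - M) = λ^3 - 4λ^2 + 38λ - 100.
No integer candidate from the rational root theorem (±divisors of 100) is a root, so the roots are irrational. The cubic discriminant is Δ = -218384 < 0, so there is one real root and a complex-conjugate pair. p(2) = -32 and p(3) = 5 have opposite signs, so a root lies in (2, 3); Newton's method refines it to λ ≈ 2.8762. Dividing out (λ - (2.8762)) leaves approximately λ^2 - 1.1238λ + 34.7678. For λ^2 - 1.1238λ + 34.7678 the discriminant is -137.8082. It is negative, so the remaining roots are the complex-conjugate pair λ ≈ 0.5619 ± 5.8696i. Their product equals the constant term, so |λ|^2 ≈ 34.7678 and |λ| ≈ 5.8964.
Thus the eigenvalues (to 4 decimals) are 2.8762 (modulus 2.8762); 0.5619 ± 5.8696i (modulus 5.8964). The spectral radius is the largest modulus: r(A) ≈ 5.8964. (Cross-check: r(A) ≤ ||A||_2 ≈ 7.6383; equality holds whenever A is normal, though it can also hold for some non-normal A.)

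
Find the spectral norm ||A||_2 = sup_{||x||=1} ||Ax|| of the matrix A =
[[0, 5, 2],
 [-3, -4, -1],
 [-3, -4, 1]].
||A||_2 = sqrt((71 + sqrt(4681))/2) ≈ 8.3492 (= sqrt(largest eigenvalue of A^T A))

||A||_2 = sigma_max(A) = sqrt(lambda_max(A^T A)). Form the symmetric matrix M = A^T A =
[[18, 24, 0],
 [24, 57, 10],
 [0, 10, 6]].
Its characteristic polynomial (trace, sum of principal 2x2 minors, determinant of M give the coefficients) is
  p(λ) = det(λ I - M) = λ^3 - 81λ^2 + 800λ - 900.
By the rational root theorem any rational root is an integer divisor of 900. Testing λ = 10: p(10) = 1000 - 8100 + 8000 - 900 = 0, so λ = 10 is a root. Dividing out (λ - 10) leaves p(λ) = (λ - 10)(λ^2 - 71λ + 90). For λ^2 - 71λ + 90 the discriminant is 4681. It is nonnegative but not a perfect square, so the roots are real and irrational: λ = (71 ± sqrt(4681))/2 ≈ 69.7089, 1.2911.
So the eigenvalues of A^T A are ≈ 1.2911, 10, 69.7089 (all ≥ 0, as they must be for A^T A). The largest is λ_max = (71 + sqrt(4681))/2 ≈ 69.7089, hence ||A||_2 = sqrt(λ_max) = sqrt((71 + sqrt(4681))/2) ≈ 8.3492.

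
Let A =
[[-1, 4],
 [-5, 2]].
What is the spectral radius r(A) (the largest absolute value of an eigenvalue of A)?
r(A) = sqrt(18) ≈ 4.2426

The eigenvalues of A are the roots of its characteristic polynomial. With M = A (coefficients from the trace and determinant):
  p(λ) = det(λ I - M) = λ^2 - λ + 18.
For λ^2 - λ + 18 the discriminant is -71. It is negative, so the roots are the complex-conjugate pair λ = 1/2 ± (sqrt(71)/2) i ≈ 0.5 ± 4.2131i. For a conjugate pair the product of the roots equals the constant term, so |λ|^2 = 18 and |λ| = sqrt(18) ≈ 4.2426.
Thus the eigenvalues (to 4 decimals) are 0.5 ± 4.2131i (modulus 4.2426). The spectral radius is the largest modulus: r(A) = sqrt(18) ≈ 4.2426. (Cross-check: r(A) ≤ ||A||_2 ≈ 6.1088; equality holds whenever A is normal, though it can also hold for some non-normal A.)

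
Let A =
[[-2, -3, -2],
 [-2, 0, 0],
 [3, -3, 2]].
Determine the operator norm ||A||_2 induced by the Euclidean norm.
||A||_2 ≈ 4.9462 (= sqrt(largest eigenvalue of A^T A))

||A||_2 = sigma_max(A) = sqrt(lambda_max(A^T A)). Form the symmetric matrix M = A^T A =
[[17, -3, 10],
 [-3, 18, 0],
 [10, 0, 8]].
Its characteristic polynomial (trace, sum of principal 2x2 minors, determinant of M give the coefficients) is
  p(λ) = det(λ I - M) = λ^3 - 43λ^2 + 477λ - 576.
No integer candidate from the rational root theorem (±divisors of 576) is a root, so the roots are irrational. The cubic discriminant is Δ = 7091757 > 0, so there are three distinct real roots. p(1) = -141 and p(2) = 214 have opposite signs, so a root lies in (1, 2); Newton's method refines it to λ ≈ 1.3718. p(17) = 19 and p(18) = -90 have opposite signs, so a root lies in (17, 18); Newton's method refines it to λ ≈ 17.1629. p(24) = -72 and p(25) = 99 have opposite signs, so a root lies in (24, 25); Newton's method refines it to λ ≈ 24.4654. Check (Vieta): the three roots sum to 43, matching tr M = 43.
So the eigenvalues of A^T A are ≈ 1.3718, 17.1629, 24.4654 (all ≥ 0, as they must be for A^T A). The largest is λ_max ≈ 24.4654, hence ||A||_2 = sqrt(λ_max) ≈ 4.9462.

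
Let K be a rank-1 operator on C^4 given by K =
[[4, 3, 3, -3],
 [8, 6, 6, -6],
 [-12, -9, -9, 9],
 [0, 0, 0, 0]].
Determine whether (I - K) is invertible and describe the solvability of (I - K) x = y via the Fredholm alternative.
(I - K) is singular (det(I - K) = 0, i.e. 1 ∈ sigma(K)). (I - K) x = y is solvable iff y ⊥ ker((I - K)^*) = span{(4, 3, 3, -3)}, i.e. iff 4y_1 + 3y_2 + 3y_3 - 3y_4 = 0. When solvable, the solutions are x = y + c·(1, 2, -3, 0), c arbitrary (ker(I - K) = span{(1, 2, -3, 0)}, dimension 1).

K has rank 1, so it is an outer product K = u v^T: every row of K is a multiple of one row vector. Reading off the entries, u = (1, 2, -3, 0) and v = (4, 3, 3, -3) (row i of K equals u_i·v^T). A rank-one matrix u v^T satisfies K u = u (v·u) and kills the (3)-dimensional subspace v^⊥, so its characteristic polynomial is lambda^3 (lambda - v·u) with v·u = tr K = 1. Hence the eigenvalues of I - K are 1 (multiplicity 3) and 1 - (1) = 0, so det(I - K) = 0. (Direct check: I - K =
[[-3, -3, -3, 3],
 [-8, -5, -6, 6],
 [12, 9, 10, -9],
 [0, 0, 0, 1]]
has determinant 0.) So 1 is an eigenvalue of K and (I - K) is not invertible. The finite-dimensional Fredholm alternative says: either (I - K) is invertible, or ker(I - K) ≠ {0} and then range(I - K) = ker((I - K)^*)^⊥, with dim ker(I - K) = dim ker((I - K)^*). We are in the second case, so we need both kernels. Kernel of I - K: (I - K) u = u - u (v·u) = u - u = 0, so ker(I - K) = span{u} = span{(1, 2, -3, 0)} (it is exactly 1-dimensional because rank(I - K) = 3). Kernel of the adjoint: K is real, so (I - K)^* = I - K^T = I - v u^T, and (I - v u^T) v = v - v (u·v) = 0; hence ker((I - K)^*) = span{v} = span{(4, 3, 3, -3)}. Therefore (I - K) x = y is solvable iff <y, v> = 0, i.e. iff 4y_1 + 3y_2 + 3y_3 - 3y_4 = 0. When this holds, K y = u (v·y) = 0, so (I - K) y = y and x = y is a particular solution; the full solution set is the line x = y + c·u = y + c·(1, 2, -3, 0), c ∈ C.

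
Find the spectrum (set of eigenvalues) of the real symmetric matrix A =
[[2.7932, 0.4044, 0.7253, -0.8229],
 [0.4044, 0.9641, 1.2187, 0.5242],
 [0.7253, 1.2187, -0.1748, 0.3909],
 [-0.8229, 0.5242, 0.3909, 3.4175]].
sigma(A) ≈ {-1, 1, 3, 4}

A is real symmetric, so its spectrum consists of real eigenvalues. Expanding the characteristic polynomial of the displayed matrix gives
  det(λ I - A) = p(λ) = λ^4 + (-7)λ^3 + (11)λ^2 + (7.001)λ + (-12).
Solving p(λ) = 0 yields eigenvalues ≈ -1, 1, 3, 4. (A is shown rounded to 4 decimals, so these recover the underlying integer eigenvalues to within that precision.)
Verification: the trace of A = 7 equals the sum of eigenvalues 7, and det(A) ≈ -12.0010 matches the eigenvalue product -12.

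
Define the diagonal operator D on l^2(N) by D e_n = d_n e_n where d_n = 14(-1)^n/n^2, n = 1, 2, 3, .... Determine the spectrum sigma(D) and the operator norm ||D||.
sigma(D) = {14(-1)^n/n^2 : n ≥ 1} ∪ {0}; ||D|| = 14

A bounded diagonal operator on l^2 with diagonal entries d_n has spectrum equal to the closure of {d_n : n ≥ 1}: every d_n is an eigenvalue (with eigenvector e_n), so {d_n} ⊂ sigma(D); the spectrum is closed, so its closure is too; and for lambda not in the closure, (D - lambda I) has bounded inverse (the diagonal entries 1/(d_n - lambda) are bounded). For our sequence d_n = 14(-1)^n/n^2, n = 1, 2, 3, ...:
  - {d_n} = {14(-1)^n/n^2 : n ≥ 1}; the only limit point is 0
  - closure = {14(-1)^n/n^2 : n ≥ 1} ∪ {0}
For the norm: a diagonal operator has ||D|| = sup_n |d_n|. Here |d_n| = 14/n^2 is decreasing, so sup_n |d_n| = |d_1| = 14. So ||D|| = 14.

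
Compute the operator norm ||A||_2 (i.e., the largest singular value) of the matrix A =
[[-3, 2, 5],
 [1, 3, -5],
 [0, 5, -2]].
||A||_2 ≈ 8.2202 (= sqrt(largest eigenvalue of A^T A))

||A||_2 = sigma_max(A) = sqrt(lambda_max(A^T A)). Form the symmetric matrix M = A^T A =
[[10, -3, -20],
 [-3, 38, -15],
 [-20, -15, 54]].
Its characteristic polynomial (trace, sum of principal 2x2 minors, determinant of M give the coefficients) is
  p(λ) = det(λ I - M) = λ^3 - 102λ^2 + 2338λ - 784.
No integer candidate from the rational root theorem (±divisors of 784) is a root, so the roots are irrational. The cubic discriminant is Δ = 5771318000 > 0, so there are three distinct real roots. p(0) = -784 and p(1) = 1453 have opposite signs, so a root lies in (0, 1); Newton's method refines it to λ ≈ 0.3404. p(34) = 100 and p(35) = -1029 have opposite signs, so a root lies in (34, 35); Newton's method refines it to λ ≈ 34.0885. p(67) = -1253 and p(68) = 984 have opposite signs, so a root lies in (67, 68); Newton's method refines it to λ ≈ 67.5711. Check (Vieta): the three roots sum to 102, matching tr M = 102.
So the eigenvalues of A^T A are ≈ 0.3404, 34.0885, 67.5711 (all ≥ 0, as they must be for A^T A). The largest is λ_max ≈ 67.5711, hence ||A||_2 = sqrt(λ_max) ≈ 8.2202.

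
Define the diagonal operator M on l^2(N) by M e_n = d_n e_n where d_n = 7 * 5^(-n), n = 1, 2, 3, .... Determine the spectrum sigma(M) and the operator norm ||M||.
sigma(M) = {7 * 5^(-n) : n ≥ 1} ∪ {0}; ||M|| = 7/5

A bounded diagonal operator on l^2 with diagonal entries d_n has spectrum equal to the closure of {d_n : n ≥ 1}: every d_n is an eigenvalue (with eigenvector e_n), so {d_n} ⊂ sigma(M); the spectrum is closed, so its closure is too; and for lambda not in the closure, (M - lambda I) has bounded inverse (the diagonal entries 1/(d_n - lambda) are bounded). For our sequence d_n = 7 * 5^(-n), n = 1, 2, 3, ...:
  - {d_n} = {7 * 5^(-n) : n ≥ 1}; the only limit point is 0
  - closure = {7 * 5^(-n) : n ≥ 1} ∪ {0}
For the norm: a diagonal operator has ||M|| = sup_n |d_n|. Here d_n = 7 * 5^(-n) is positive and decreasing, so sup_n |d_n| = d_1 = 7/5. So ||M|| = 7/5.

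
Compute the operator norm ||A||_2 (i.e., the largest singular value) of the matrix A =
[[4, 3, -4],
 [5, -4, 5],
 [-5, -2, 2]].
||A||_2 ≈ 8.6239 (= sqrt(largest eigenvalue of A^T A))

||A||_2 = sigma_max(A) = sqrt(lambda_max(A^T A)). Form the symmetric matrix M = A^T A =
[[66, 2, -1],
 [2, 29, -36],
 [-1, -36, 45]].
Its characteristic polynomial (trace, sum of principal 2x2 minors, determinant of M give the coefficients) is
  p(λ) = det(λ I - M) = λ^3 - 140λ^2 + 4888λ - 529.
No integer candidate from the rational root theorem (±divisors of 529) is a root, so the roots are irrational. The cubic discriminant is Δ = 1849077445 > 0, so there are three distinct real roots. p(0) = -529 and p(1) = 4220 have opposite signs, so a root lies in (0, 1); Newton's method refines it to λ ≈ 0.1086. p(65) = 316 and p(66) = -265 have opposite signs, so a root lies in (65, 66); Newton's method refines it to λ ≈ 65.5196. p(74) = -233 and p(75) = 446 have opposite signs, so a root lies in (74, 75); Newton's method refines it to λ ≈ 74.3718. Check (Vieta): the three roots sum to 140, matching tr M = 140.
So the eigenvalues of A^T A are ≈ 0.1086, 65.5196, 74.3718 (all ≥ 0, as they must be for A^T A). The largest is λ_max ≈ 74.3718, hence ||A||_2 = sqrt(λ_max) ≈ 8.6239.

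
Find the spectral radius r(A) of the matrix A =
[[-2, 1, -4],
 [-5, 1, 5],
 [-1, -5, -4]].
r(A) ≈ 5.5612

The eigenvalues of A are the roots of its characteristic polynomial. With M = A (coefficients from the trace, the sum of principal 2x2 minors, and det A):
  p(λ) = det(λ I - M) = λ^3 + 5λ^2 + 28λ + 171.
No integer candidate from the rational root theorem (±divisors of 171) is a root, so the roots are irrational. The cubic discriminant is Δ = -512295 < 0, so there is one real root and a complex-conjugate pair. p(-6) = -33 and p(-5) = 31 have opposite signs, so a root lies in (-6, -5); Newton's method refines it to λ ≈ -5.5293. Dividing out (λ - (-5.5293)) leaves approximately λ^2 - 0.5293λ + 30.9264. For λ^2 - 0.5293λ + 30.9264 the discriminant is -123.4255. It is negative, so the remaining roots are the complex-conjugate pair λ ≈ 0.2646 ± 5.5549i. Their product equals the constant term, so |λ|^2 ≈ 30.9264 and |λ| ≈ 5.5612.
Thus the eigenvalues (to 4 decimals) are -5.5293 (modulus 5.5293); 0.2646 ± 5.5549i (modulus 5.5612). The spectral radius is the largest modulus: r(A) ≈ 5.5612. (Cross-check: r(A) ≤ ||A||_2 ≈ 8.4604; equality holds whenever A is normal, though it can also hold for some non-normal A.)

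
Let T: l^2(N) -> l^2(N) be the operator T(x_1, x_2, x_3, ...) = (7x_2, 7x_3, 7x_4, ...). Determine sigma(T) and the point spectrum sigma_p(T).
sigma(T) = closed disk {z in C : |z| ≤ 7}; sigma_p(T) = open disk {z in C : |z| < 7}

Note T = 7·V where V is the unit left shift (V x)_k = x_{k+1}; so sigma(T) = 7·sigma(V) and ||T|| = 7||V||. ||T x||^2 = 49sum_{k≥2} |x_k|^2 ≤ 49||x||^2, with equality on {x : x_1 = 0}, so ||T|| = 7. For any lambda with |lambda| < 7, set r = lambda/7 (|r| < 1); the vector x = (1, r, r^2, ...) is in l^2 and satisfies T x = 7(r, r^2, ...) = lambda x, so lambda is an eigenvalue. On the boundary |lambda| = 7 the geometric series diverges, so no l^2 eigenvector exists, but these lambda lie in the approximate point spectrum. Hence sigma(T) is the closed disk of radius 7 and sigma_p(T) is the open disk.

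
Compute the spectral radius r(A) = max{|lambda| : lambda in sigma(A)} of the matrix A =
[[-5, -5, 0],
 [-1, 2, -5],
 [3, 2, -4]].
r(A) ≈ 5.6853

The eigenvalues of A are the roots of its characteristic polynomial. With M = A (coefficients from the trace, the sum of principal 2x2 minors, and det A):
  p(λ) = det(λ I - M) = λ^3 + 7λ^2 + 7λ - 85.
No integer candidate from the rational root theorem (±divisors of 85) is a root, so the roots are irrational. The cubic discriminant is Δ = -152396 < 0, so there is one real root and a complex-conjugate pair. p(2) = -35 and p(3) = 26 have opposite signs, so a root lies in (2, 3); Newton's method refines it to λ ≈ 2.6297. Dividing out (λ - (2.6297)) leaves approximately λ^2 + 9.6297λ + 32.3232. For λ^2 + 9.6297λ + 32.3232 the discriminant is -36.5616. It is negative, so the remaining roots are the complex-conjugate pair λ ≈ -4.8148 ± 3.0233i. Their product equals the constant term, so |λ|^2 ≈ 32.3232 and |λ| ≈ 5.6853.
Thus the eigenvalues (to 4 decimals) are 2.6297 (modulus 2.6297); -4.8148 ± 3.0233i (modulus 5.6853). The spectral radius is the largest modulus: r(A) ≈ 5.6853. (Cross-check: r(A) ≤ ||A||_2 ≈ 8.5409; equality holds whenever A is normal, though it can also hold for some non-normal A.)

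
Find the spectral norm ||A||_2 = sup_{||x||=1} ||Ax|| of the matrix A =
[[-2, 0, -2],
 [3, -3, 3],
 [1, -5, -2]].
||A||_2 ≈ 6.4796 (= sqrt(largest eigenvalue of A^T A))

||A||_2 = sigma_max(A) = sqrt(lambda_max(A^T A)). Form the symmetric matrix M = A^T A =
[[14, -14, 11],
 [-14, 34, 1],
 [11, 1, 17]].
Its characteristic polynomial (trace, sum of principal 2x2 minors, determinant of M give the coefficients) is
  p(λ) = det(λ I - M) = λ^3 - 65λ^2 + 974λ - 324.
No integer candidate from the rational root theorem (±divisors of 324) is a root, so the roots are irrational. The cubic discriminant is Δ = 322589972 > 0, so there are three distinct real roots. p(0) = -324 and p(1) = 586 have opposite signs, so a root lies in (0, 1); Newton's method refines it to λ ≈ 0.3403. p(22) = 292 and p(23) = -140 have opposite signs, so a root lies in (22, 23); Newton's method refines it to λ ≈ 22.6746. p(41) = -734 and p(42) = 12 have opposite signs, so a root lies in (41, 42); Newton's method refines it to λ ≈ 41.9851. Check (Vieta): the three roots sum to 65, matching tr M = 65.
So the eigenvalues of A^T A are ≈ 0.3403, 22.6746, 41.9851 (all ≥ 0, as they must be for A^T A). The largest is λ_max ≈ 41.9851, hence ||A||_2 = sqrt(λ_max) ≈ 6.4796.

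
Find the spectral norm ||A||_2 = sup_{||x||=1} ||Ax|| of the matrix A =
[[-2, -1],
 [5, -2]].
||A||_2 = sqrt((34 + sqrt(832))/2) ≈ 5.6056 (= sqrt(largest eigenvalue of A^T A))

||A||_2 = sigma_max(A) = sqrt(lambda_max(A^T A)). Form the symmetric matrix M = A^T A =
[[29, -8],
 [-8, 5]].
Its characteristic polynomial (trace, determinant of M give the coefficients) is
  p(λ) = det(λ I - M) = λ^2 - 34λ + 81.
For λ^2 - 34λ + 81 the discriminant is 832. It is nonnegative but not a perfect square, so the roots are real and irrational: λ = (34 ± sqrt(832))/2 ≈ 31.4222, 2.5778.
So the eigenvalues of A^T A are ≈ 2.5778, 31.4222 (all ≥ 0, as they must be for A^T A). The largest is λ_max = (34 + sqrt(832))/2 ≈ 31.4222, hence ||A||_2 = sqrt(λ_max) = sqrt((34 + sqrt(832))/2) ≈ 5.6056.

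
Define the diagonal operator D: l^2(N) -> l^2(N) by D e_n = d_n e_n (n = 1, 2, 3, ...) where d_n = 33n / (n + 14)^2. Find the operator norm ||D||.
||D|| = 33/56 (attained at n = 14)

For D diagonal, ||D|| = sup_n |d_n|. Treat f(x) = 33x / (x + 14)^2 for real x > 0. By the quotient rule, f'(x) = 33(14 - x)/(x + 14)^3, which is positive for x < 14 and negative for x > 14. So f has a unique maximum at x = 14, and since 14 is a positive integer, the supremum over n ≥ 1 is attained at n = 14: d_14 = 33·14/(14 + 14)^2 = 33·14/784 = 33/56. Hence ||D|| = 33/56.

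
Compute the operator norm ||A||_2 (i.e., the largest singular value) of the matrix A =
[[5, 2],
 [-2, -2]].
||A||_2 = 6 (= sqrt(largest eigenvalue of A^T A))

||A||_2 = sigma_max(A) = sqrt(lambda_max(A^T A)). Form the symmetric matrix M = A^T A =
[[29, 14],
 [14, 8]].
Its characteristic polynomial (trace, determinant of M give the coefficients) is
  p(λ) = det(λ I - M) = λ^2 - 37λ + 36.
For λ^2 - 37λ + 36 the discriminant is 1225. It is a perfect square (35^2), so the roots are rational: λ = (37 ± 35)/2 = 36, 1.
So the eigenvalues of A^T A are ≈ 1, 36 (all ≥ 0, as they must be for A^T A). The largest is λ_max = 36, hence ||A||_2 = sqrt(λ_max) = 6.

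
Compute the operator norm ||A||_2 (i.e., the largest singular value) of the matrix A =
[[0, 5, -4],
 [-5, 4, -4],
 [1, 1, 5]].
||A||_2 ≈ 9.7757 (= sqrt(largest eigenvalue of A^T A))

||A||_2 = sigma_max(A) = sqrt(lambda_max(A^T A)). Form the symmetric matrix M = A^T A =
[[26, -19, 25],
 [-19, 42, -31],
 [25, -31, 57]].
Its characteristic polynomial (trace, sum of principal 2x2 minors, determinant of M give the coefficients) is
  p(λ) = det(λ I - M) = λ^3 - 125λ^2 + 3021λ - 19881.
No integer candidate from the rational root theorem (±divisors of 19881) is a root, so the roots are irrational. The cubic discriminant is Δ = 1460679984 > 0, so there are three distinct real roots. p(11) = -444 and p(12) = 99 have opposite signs, so a root lies in (11, 12); Newton's method refines it to λ ≈ 11.7901. p(17) = 264 and p(18) = -171 have opposite signs, so a root lies in (17, 18); Newton's method refines it to λ ≈ 17.645. p(95) = -3636 and p(96) = 2871 have opposite signs, so a root lies in (95, 96); Newton's method refines it to λ ≈ 95.5649. Check (Vieta): the three roots sum to 125, matching tr M = 125.
So the eigenvalues of A^T A are ≈ 11.7901, 17.645, 95.5649 (all ≥ 0, as they must be for A^T A). The largest is λ_max ≈ 95.5649, hence ||A||_2 = sqrt(λ_max) ≈ 9.7757.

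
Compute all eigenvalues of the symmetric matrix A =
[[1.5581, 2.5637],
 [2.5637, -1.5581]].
sigma(A) ≈ {-3, 3}

A is real symmetric, so its spectrum consists of real eigenvalues. Expanding the characteristic polynomial of the displayed matrix gives
  det(λ I - A) = p(λ) = λ^2 + (0)λ + (-9).
Solving p(λ) = 0 yields eigenvalues ≈ -3, 3. (A is shown rounded to 4 decimals, so these recover the underlying integer eigenvalues to within that precision.)
Verification: the trace of A = 0 equals the sum of eigenvalues 0, and det(A) ≈ -9.0002 matches the eigenvalue product -9.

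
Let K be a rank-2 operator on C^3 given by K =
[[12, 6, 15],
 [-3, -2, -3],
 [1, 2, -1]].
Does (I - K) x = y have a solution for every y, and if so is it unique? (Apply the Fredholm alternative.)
(I - K) is invertible (det(I - K) = -33 ≠ 0), so for every y in C^3 the equation (I - K) x = y has a unique solution.

K has rank 2 and factors as K = U V^T = u1 v1^T + u2 v2^T with u1 = (3, -1, 1), v1 = (3, 2, 3), u2 = (3, 0, -2), v2 = (1, 0, 2) (multiplying out reproduces the displayed K). The nonzero eigenvalues of U V^T coincide with those of the 2 x 2 matrix G = V^T U = [[v1·u1, v1·u2], [v2·u1, v2·u2]] = [[10, 3], [5, -1]], and by the Sylvester determinant identity det(I_3 - U V^T) = det(I_2 - V^T U) = det([[-9, -3], [-5, 2]]) = (-9)(2) - (-3)(-5) = -33. (Direct check: I - K =
[[-11, -6, -15],
 [3, 3, 3],
 [-1, -2, 2]]
has determinant -33.) The finite-dimensional Fredholm alternative says: either (I - K) is invertible, or ker(I - K) ≠ {0} and then range(I - K) = ker((I - K)^*)^⊥, with dim ker(I - K) = dim ker((I - K)^*). Since det(I - K) ≠ 0, 1 is not an eigenvalue of K and ker(I - K) = {0}, so we are in the first case: for every y there is a unique x = (I - K)^(-1) y. (Explicitly, by the Woodbury identity, (I - U V^T)^(-1) = I + U (I_2 - G)^(-1) V^T.)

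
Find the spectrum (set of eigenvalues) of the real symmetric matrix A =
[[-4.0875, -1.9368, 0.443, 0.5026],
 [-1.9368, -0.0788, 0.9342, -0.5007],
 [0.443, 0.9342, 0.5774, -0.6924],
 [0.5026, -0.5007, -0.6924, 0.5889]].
sigma(A) ≈ {-5, 0, 2} (0 with multiplicity 2)

A is real symmetric, so its spectrum consists of real eigenvalues. Expanding the characteristic polynomial of the displayed matrix gives
  det(λ I - A) = p(λ) = λ^4 + (3)λ^3 + (-10)λ^2 + (0)λ + (0).
Solving p(λ) = 0 yields eigenvalues ≈ -5, 0, 0, 2. (A is shown rounded to 4 decimals, so these recover the underlying integer eigenvalues to within that precision.)
Verification: the trace of A = -3 equals the sum of eigenvalues -3, and det(A) ≈ 0.0000 matches the eigenvalue product 0.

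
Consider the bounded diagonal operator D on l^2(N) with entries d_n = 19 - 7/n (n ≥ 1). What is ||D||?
||D|| = 19

For a diagonal operator on l^2 with entries d_n, ||D|| = sup_n |d_n|. Here d_1 = 12, d_2 = 31/2, ..., and d_n = 19 - 7/n increases monotonically toward 19. All terms lie in [12, 19), so |d_n| = d_n and the supremum is the limit 19, which is not attained by any individual d_n. Hence ||D|| = 19.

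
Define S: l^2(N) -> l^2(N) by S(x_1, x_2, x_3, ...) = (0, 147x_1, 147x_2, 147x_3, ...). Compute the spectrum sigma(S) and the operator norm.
sigma(S) = closed disk {z in C : |z| ≤ 147}; ||S|| = 147

Note S = 147·U where U is the unit right shift (U x)_k = x_{k-1} (with x_0 := 0); so ||S|| = 147||U|| and sigma(S) = 147·sigma(U). ||S x||^2 = sum_{k≥1} |147x_k|^2 = 21609||x||^2, so ||S|| = 147 and sigma(S) ⊂ {|z| ≤ 147}. For any |lambda| < 147, the equation (S - lambda I) x = 0 forces x_1 = 0, then 147x_k = lambda x_{k+1} ⇒ x = 0, so S has no eigenvalues. But (S - lambda I) is not surjective for |lambda| < 147: solving (S - lambda I) x = e_1 would require x_n proportional to (lambda/147)^(-n), which is not in l^2. So every |lambda| < 147 lies in the residual spectrum. The boundary |lambda| = 147 is in the approximate point spectrum (the spectrum is closed). Hence sigma(S) is the closed disk of radius 147.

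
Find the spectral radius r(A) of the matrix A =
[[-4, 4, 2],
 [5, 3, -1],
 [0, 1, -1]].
r(A) ≈ 5.9625

The eigenvalues of A are the roots of its characteristic polynomial. With M = A (coefficients from the trace, the sum of principal 2x2 minors, and det A):
  p(λ) = det(λ I - M) = λ^3 + 2λ^2 - 30λ - 38.
No integer candidate from the rational root theorem (±divisors of 38) is a root, so the roots are irrational. The cubic discriminant is Δ = 114868 > 0, so there are three distinct real roots. p(-6) = -2 and p(-5) = 37 have opposite signs, so a root lies in (-6, -5); Newton's method refines it to λ ≈ -5.9625. p(-2) = 22 and p(-1) = -7 have opposite signs, so a root lies in (-2, -1); Newton's method refines it to λ ≈ -1.2279. p(5) = -13 and p(6) = 70 have opposite signs, so a root lies in (5, 6); Newton's method refines it to λ ≈ 5.1904. Check (Vieta): the three roots sum to -2, matching tr M = -2.
Thus the eigenvalues (to 4 decimals) are -5.9625 (modulus 5.9625); -1.2279 (modulus 1.2279); 5.1904 (modulus 5.1904). The spectral radius is the largest modulus: r(A) ≈ 5.9625. (Cross-check: r(A) ≤ ||A||_2 ≈ 6.7493; equality holds whenever A is normal, though it can also hold for some non-normal A.)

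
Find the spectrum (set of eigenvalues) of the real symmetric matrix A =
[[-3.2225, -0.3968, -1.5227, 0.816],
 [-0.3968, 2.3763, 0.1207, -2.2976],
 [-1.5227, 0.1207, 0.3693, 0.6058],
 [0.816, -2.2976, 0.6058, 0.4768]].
sigma(A) ≈ {-4, -1, 1, 4}

A is real symmetric, so its spectrum consists of real eigenvalues. Expanding the characteristic polynomial of the displayed matrix gives
  det(λ I - A) = p(λ) = λ^4 + (0)λ^3 + (-17)λ^2 + (0)λ + (16).
Solving p(λ) = 0 yields eigenvalues ≈ -4, -1, 1, 4. (A is shown rounded to 4 decimals, so these recover the underlying integer eigenvalues to within that precision.)
Verification: the trace of A = 0 equals the sum of eigenvalues 0, and det(A) ≈ 15.9995 matches the eigenvalue product 16.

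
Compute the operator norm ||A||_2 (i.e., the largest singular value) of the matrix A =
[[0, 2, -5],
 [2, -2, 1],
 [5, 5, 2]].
||A||_2 ≈ 7.355 (= sqrt(largest eigenvalue of A^T A))

||A||_2 = sigma_max(A) = sqrt(lambda_max(A^T A)). Form the symmetric matrix M = A^T A =
[[29, 21, 12],
 [21, 33, -2],
 [12, -2, 30]].
Its characteristic polynomial (trace, sum of principal 2x2 minors, determinant of M give the coefficients) is
  p(λ) = det(λ I - M) = λ^3 - 92λ^2 + 2228λ - 9604.
No integer candidate from the rational root theorem (±divisors of 9604) is a root, so the roots are irrational. The cubic discriminant is Δ = 806274000 > 0, so there are three distinct real roots. p(5) = -639 and p(6) = 668 have opposite signs, so a root lies in (5, 6); Newton's method refines it to λ ≈ 5.4745. p(32) = 252 and p(33) = -331 have opposite signs, so a root lies in (32, 33); Newton's method refines it to λ ≈ 32.43. p(54) = -100 and p(55) = 1011 have opposite signs, so a root lies in (54, 55); Newton's method refines it to λ ≈ 54.0955. Check (Vieta): the three roots sum to 92, matching tr M = 92.
So the eigenvalues of A^T A are ≈ 5.4745, 32.43, 54.0955 (all ≥ 0, as they must be for A^T A). The largest is λ_max ≈ 54.0955, hence ||A||_2 = sqrt(λ_max) ≈ 7.355.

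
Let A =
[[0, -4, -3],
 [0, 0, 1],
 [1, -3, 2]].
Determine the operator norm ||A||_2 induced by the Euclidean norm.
||A||_2 ≈ 5.271 (= sqrt(largest eigenvalue of A^T A))

||A||_2 = sigma_max(A) = sqrt(lambda_max(A^T A)). Form the symmetric matrix M = A^T A =
[[1, -3, 2],
 [-3, 25, 6],
 [2, 6, 14]].
Its characteristic polynomial (trace, sum of principal 2x2 minors, determinant of M give the coefficients) is
  p(λ) = det(λ I - M) = λ^3 - 40λ^2 + 340λ - 16.
No integer candidate from the rational root theorem (±divisors of 16) is a root, so the roots are irrational. The cubic discriminant is Δ = 27557888 > 0, so there are three distinct real roots. p(0) = -16 and p(1) = 285 have opposite signs, so a root lies in (0, 1); Newton's method refines it to λ ≈ 0.0473. p(12) = 32 and p(13) = -159 have opposite signs, so a root lies in (12, 13); Newton's method refines it to λ ≈ 12.1696. p(27) = -313 and p(28) = 96 have opposite signs, so a root lies in (27, 28); Newton's method refines it to λ ≈ 27.7831. Check (Vieta): the three roots sum to 40, matching tr M = 40.
So the eigenvalues of A^T A are ≈ 0.0473, 12.1696, 27.7831 (all ≥ 0, as they must be for A^T A). The largest is λ_max ≈ 27.7831, hence ||A||_2 = sqrt(λ_max) ≈ 5.271.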